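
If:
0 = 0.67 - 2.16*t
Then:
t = 0.31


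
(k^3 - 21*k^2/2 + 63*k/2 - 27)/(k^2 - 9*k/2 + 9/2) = k - 6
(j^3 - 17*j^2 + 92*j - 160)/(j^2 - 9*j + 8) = (j^2 - 9*j + 20)/(j - 1)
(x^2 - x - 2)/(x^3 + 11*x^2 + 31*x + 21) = (x - 2)/(x^2 + 10*x + 21)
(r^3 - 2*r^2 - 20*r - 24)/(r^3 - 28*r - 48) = (r + 2)/(r + 4)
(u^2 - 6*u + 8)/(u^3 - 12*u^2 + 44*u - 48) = 1/(u - 6)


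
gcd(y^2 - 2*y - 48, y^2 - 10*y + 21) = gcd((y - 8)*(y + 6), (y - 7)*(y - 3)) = 1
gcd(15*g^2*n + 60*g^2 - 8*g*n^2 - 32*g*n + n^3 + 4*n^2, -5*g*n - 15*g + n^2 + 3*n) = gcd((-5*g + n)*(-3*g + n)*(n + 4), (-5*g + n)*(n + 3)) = 5*g - n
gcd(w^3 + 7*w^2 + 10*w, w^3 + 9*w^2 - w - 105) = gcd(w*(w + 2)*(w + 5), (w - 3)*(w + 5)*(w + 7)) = w + 5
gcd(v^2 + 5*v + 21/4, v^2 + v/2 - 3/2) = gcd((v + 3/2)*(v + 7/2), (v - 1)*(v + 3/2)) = v + 3/2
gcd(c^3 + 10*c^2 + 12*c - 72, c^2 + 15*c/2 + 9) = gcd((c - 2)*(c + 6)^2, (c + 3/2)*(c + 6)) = c + 6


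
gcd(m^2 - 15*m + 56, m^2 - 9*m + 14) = m - 7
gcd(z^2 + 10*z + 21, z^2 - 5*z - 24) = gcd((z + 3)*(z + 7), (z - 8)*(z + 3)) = z + 3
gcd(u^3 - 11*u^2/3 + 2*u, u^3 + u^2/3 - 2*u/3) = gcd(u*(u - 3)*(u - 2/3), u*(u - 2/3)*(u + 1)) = u^2 - 2*u/3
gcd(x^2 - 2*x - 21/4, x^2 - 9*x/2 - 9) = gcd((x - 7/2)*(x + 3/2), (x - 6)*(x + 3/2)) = x + 3/2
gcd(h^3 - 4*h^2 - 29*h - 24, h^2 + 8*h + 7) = h + 1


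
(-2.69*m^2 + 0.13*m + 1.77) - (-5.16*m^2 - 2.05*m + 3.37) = 2.47*m^2 + 2.18*m - 1.6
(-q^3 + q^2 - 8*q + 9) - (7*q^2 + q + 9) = -q^3 - 6*q^2 - 9*q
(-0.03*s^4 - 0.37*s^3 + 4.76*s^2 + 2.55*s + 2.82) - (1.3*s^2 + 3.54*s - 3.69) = -0.03*s^4 - 0.37*s^3 + 3.46*s^2 - 0.99*s + 6.51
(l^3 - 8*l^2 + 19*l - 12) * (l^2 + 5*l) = l^5 - 3*l^4 - 21*l^3 + 83*l^2 - 60*l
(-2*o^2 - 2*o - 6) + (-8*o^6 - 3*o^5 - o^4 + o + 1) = -8*o^6 - 3*o^5 - o^4 - 2*o^2 - o - 5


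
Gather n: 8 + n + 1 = n + 9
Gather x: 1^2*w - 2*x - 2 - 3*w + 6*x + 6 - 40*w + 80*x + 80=-42*w + 84*x + 84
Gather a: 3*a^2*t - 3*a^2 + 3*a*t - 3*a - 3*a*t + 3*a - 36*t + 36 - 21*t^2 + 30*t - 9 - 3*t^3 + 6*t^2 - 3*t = a^2*(3*t - 3) - 3*t^3 - 15*t^2 - 9*t + 27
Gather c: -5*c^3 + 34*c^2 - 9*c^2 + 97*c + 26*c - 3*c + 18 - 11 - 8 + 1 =-5*c^3 + 25*c^2 + 120*c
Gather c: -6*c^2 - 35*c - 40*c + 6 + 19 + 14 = -6*c^2 - 75*c + 39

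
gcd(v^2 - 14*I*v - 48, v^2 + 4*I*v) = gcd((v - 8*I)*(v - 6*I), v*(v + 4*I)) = 1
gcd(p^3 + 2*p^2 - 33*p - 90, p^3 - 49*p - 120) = p^2 + 8*p + 15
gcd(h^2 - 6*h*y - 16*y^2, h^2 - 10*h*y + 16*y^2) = -h + 8*y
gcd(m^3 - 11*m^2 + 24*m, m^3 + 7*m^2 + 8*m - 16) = 1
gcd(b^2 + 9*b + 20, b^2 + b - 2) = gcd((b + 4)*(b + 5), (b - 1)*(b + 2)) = 1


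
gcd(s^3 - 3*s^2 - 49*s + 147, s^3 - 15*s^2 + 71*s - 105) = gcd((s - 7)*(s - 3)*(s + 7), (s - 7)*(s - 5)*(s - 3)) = s^2 - 10*s + 21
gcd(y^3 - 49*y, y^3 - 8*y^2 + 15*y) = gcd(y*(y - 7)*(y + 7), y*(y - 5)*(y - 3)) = y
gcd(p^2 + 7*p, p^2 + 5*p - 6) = 1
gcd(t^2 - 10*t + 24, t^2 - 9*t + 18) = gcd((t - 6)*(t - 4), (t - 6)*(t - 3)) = t - 6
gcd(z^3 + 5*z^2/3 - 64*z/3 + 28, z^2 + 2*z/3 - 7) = z - 7/3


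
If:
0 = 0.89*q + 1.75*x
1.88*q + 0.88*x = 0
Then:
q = 0.00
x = 0.00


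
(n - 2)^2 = n^2 - 4*n + 4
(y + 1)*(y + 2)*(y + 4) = y^3 + 7*y^2 + 14*y + 8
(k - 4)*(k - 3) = k^2 - 7*k + 12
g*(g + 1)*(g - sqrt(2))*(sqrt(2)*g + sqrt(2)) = sqrt(2)*g^4 - 2*g^3 + 2*sqrt(2)*g^3 - 4*g^2 + sqrt(2)*g^2 - 2*g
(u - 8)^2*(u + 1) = u^3 - 15*u^2 + 48*u + 64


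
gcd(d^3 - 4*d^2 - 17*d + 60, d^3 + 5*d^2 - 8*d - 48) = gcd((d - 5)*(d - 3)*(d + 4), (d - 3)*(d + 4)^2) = d^2 + d - 12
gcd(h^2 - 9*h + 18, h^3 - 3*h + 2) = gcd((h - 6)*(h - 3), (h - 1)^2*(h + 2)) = 1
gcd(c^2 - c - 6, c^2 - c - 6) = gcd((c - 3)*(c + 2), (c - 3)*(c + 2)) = c^2 - c - 6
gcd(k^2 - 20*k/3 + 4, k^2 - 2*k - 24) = k - 6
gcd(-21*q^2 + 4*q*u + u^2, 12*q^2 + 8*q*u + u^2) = 1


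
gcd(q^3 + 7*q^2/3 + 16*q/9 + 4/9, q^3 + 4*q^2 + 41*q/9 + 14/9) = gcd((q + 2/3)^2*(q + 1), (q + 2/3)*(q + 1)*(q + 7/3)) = q^2 + 5*q/3 + 2/3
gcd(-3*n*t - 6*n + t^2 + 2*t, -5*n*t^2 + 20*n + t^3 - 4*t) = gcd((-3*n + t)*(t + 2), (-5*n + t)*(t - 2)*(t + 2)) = t + 2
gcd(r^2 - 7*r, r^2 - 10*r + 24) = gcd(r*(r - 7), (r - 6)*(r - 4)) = 1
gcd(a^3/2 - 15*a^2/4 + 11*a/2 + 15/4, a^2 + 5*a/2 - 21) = 1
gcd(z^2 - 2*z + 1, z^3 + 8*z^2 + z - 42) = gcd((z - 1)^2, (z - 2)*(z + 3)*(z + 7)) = 1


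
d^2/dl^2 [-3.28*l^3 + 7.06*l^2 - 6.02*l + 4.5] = 14.12 - 19.68*l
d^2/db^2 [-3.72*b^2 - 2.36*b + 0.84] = -7.44000000000000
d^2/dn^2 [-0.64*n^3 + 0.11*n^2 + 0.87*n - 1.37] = 0.22 - 3.84*n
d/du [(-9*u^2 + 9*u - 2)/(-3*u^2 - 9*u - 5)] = 3*(36*u^2 + 26*u - 21)/(9*u^4 + 54*u^3 + 111*u^2 + 90*u + 25)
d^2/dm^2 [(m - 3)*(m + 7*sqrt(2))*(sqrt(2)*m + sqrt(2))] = 6*sqrt(2)*m - 4*sqrt(2) + 28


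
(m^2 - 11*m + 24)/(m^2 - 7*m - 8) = (m - 3)/(m + 1)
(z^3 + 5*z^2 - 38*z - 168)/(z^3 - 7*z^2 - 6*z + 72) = (z^2 + 11*z + 28)/(z^2 - z - 12)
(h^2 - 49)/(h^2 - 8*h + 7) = (h + 7)/(h - 1)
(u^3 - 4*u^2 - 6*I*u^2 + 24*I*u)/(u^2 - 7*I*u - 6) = u*(u - 4)/(u - I)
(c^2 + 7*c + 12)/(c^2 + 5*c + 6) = (c + 4)/(c + 2)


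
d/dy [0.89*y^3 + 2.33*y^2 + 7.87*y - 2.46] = 2.67*y^2 + 4.66*y + 7.87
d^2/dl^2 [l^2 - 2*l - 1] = 2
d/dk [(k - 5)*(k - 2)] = 2*k - 7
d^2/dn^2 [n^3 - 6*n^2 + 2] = 6*n - 12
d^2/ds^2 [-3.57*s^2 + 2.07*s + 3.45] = -7.14000000000000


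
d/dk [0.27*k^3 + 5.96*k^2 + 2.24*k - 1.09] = 0.81*k^2 + 11.92*k + 2.24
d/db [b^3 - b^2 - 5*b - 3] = 3*b^2 - 2*b - 5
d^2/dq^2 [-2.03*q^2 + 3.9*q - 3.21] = -4.06000000000000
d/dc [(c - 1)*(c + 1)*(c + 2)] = 3*c^2 + 4*c - 1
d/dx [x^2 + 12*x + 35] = 2*x + 12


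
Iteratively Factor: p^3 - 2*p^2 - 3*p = (p + 1)*(p^2 - 3*p) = (p - 3)*(p + 1)*(p)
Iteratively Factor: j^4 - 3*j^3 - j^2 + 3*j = (j - 3)*(j^3 - j) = (j - 3)*(j - 1)*(j^2 + j) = j*(j - 3)*(j - 1)*(j + 1)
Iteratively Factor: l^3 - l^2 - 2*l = (l)*(l^2 - l - 2) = l*(l + 1)*(l - 2)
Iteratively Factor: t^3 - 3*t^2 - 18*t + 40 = (t - 5)*(t^2 + 2*t - 8) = (t - 5)*(t + 4)*(t - 2)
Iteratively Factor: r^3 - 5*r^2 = (r)*(r^2 - 5*r) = r*(r - 5)*(r)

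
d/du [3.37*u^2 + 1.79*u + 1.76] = 6.74*u + 1.79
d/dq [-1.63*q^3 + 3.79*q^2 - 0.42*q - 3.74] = -4.89*q^2 + 7.58*q - 0.42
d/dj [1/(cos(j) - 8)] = sin(j)/(cos(j) - 8)^2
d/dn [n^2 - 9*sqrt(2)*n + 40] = 2*n - 9*sqrt(2)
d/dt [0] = 0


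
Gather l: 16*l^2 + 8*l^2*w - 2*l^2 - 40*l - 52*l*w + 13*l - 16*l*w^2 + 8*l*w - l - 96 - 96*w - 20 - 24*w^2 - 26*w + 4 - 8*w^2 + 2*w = l^2*(8*w + 14) + l*(-16*w^2 - 44*w - 28) - 32*w^2 - 120*w - 112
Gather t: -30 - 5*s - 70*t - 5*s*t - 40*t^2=-5*s - 40*t^2 + t*(-5*s - 70) - 30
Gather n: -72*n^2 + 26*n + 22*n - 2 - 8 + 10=-72*n^2 + 48*n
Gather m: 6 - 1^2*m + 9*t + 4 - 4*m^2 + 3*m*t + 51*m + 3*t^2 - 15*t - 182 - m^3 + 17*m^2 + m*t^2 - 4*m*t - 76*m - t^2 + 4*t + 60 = -m^3 + 13*m^2 + m*(t^2 - t - 26) + 2*t^2 - 2*t - 112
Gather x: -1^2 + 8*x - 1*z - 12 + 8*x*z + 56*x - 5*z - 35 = x*(8*z + 64) - 6*z - 48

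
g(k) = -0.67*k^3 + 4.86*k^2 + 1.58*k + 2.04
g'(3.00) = 12.65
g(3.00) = 32.43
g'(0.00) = 1.58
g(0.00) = 2.04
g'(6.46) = -19.51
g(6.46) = 34.44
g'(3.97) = 8.49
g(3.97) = 42.99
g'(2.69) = 13.18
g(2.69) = 28.42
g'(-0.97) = -9.74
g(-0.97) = 5.69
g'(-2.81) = -41.60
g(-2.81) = 50.84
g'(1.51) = 11.67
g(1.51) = 13.20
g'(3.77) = 9.66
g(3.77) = 41.17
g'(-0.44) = -3.09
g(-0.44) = 2.34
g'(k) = -2.01*k^2 + 9.72*k + 1.58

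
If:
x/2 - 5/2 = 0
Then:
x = 5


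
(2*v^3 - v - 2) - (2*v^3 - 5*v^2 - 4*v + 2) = 5*v^2 + 3*v - 4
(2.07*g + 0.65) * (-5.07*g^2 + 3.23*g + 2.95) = -10.4949*g^3 + 3.3906*g^2 + 8.206*g + 1.9175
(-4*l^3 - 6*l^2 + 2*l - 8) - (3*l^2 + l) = -4*l^3 - 9*l^2 + l - 8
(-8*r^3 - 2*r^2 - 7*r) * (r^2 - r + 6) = -8*r^5 + 6*r^4 - 53*r^3 - 5*r^2 - 42*r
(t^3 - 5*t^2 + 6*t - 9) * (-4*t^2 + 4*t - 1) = -4*t^5 + 24*t^4 - 45*t^3 + 65*t^2 - 42*t + 9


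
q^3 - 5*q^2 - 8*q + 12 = (q - 6)*(q - 1)*(q + 2)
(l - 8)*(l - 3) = l^2 - 11*l + 24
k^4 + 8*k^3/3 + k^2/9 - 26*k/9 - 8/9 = (k - 1)*(k + 1/3)*(k + 4/3)*(k + 2)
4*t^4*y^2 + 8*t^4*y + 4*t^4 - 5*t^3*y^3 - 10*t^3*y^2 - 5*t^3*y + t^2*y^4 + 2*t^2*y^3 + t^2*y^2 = (-4*t + y)*(-t + y)*(t*y + t)^2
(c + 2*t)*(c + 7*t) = c^2 + 9*c*t + 14*t^2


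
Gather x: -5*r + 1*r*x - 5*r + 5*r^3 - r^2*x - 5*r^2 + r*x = 5*r^3 - 5*r^2 - 10*r + x*(-r^2 + 2*r)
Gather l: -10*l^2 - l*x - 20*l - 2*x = -10*l^2 + l*(-x - 20) - 2*x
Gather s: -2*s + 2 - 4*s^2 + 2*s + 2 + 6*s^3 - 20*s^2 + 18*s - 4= 6*s^3 - 24*s^2 + 18*s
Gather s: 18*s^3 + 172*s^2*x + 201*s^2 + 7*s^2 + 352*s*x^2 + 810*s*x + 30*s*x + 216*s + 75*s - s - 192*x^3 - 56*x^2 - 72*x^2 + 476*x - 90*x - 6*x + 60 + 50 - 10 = 18*s^3 + s^2*(172*x + 208) + s*(352*x^2 + 840*x + 290) - 192*x^3 - 128*x^2 + 380*x + 100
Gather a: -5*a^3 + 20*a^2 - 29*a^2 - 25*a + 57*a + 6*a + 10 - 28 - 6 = -5*a^3 - 9*a^2 + 38*a - 24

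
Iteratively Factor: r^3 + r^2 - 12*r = (r - 3)*(r^2 + 4*r) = r*(r - 3)*(r + 4)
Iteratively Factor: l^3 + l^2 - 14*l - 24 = (l + 3)*(l^2 - 2*l - 8) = (l + 2)*(l + 3)*(l - 4)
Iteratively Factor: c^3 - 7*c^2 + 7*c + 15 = (c - 3)*(c^2 - 4*c - 5) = (c - 5)*(c - 3)*(c + 1)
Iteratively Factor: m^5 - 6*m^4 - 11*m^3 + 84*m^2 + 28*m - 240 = (m - 5)*(m^4 - m^3 - 16*m^2 + 4*m + 48) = (m - 5)*(m + 2)*(m^3 - 3*m^2 - 10*m + 24) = (m - 5)*(m + 2)*(m + 3)*(m^2 - 6*m + 8) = (m - 5)*(m - 2)*(m + 2)*(m + 3)*(m - 4)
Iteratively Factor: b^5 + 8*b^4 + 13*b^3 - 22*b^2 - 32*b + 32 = (b - 1)*(b^4 + 9*b^3 + 22*b^2 - 32) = (b - 1)*(b + 2)*(b^3 + 7*b^2 + 8*b - 16) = (b - 1)*(b + 2)*(b + 4)*(b^2 + 3*b - 4) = (b - 1)*(b + 2)*(b + 4)^2*(b - 1)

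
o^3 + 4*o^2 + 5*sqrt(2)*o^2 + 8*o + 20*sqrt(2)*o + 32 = (o + 4)*(o + sqrt(2))*(o + 4*sqrt(2))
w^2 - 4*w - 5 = (w - 5)*(w + 1)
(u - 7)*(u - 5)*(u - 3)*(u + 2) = u^4 - 13*u^3 + 41*u^2 + 37*u - 210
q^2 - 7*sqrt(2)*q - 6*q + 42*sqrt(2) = (q - 6)*(q - 7*sqrt(2))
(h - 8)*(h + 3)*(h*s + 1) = h^3*s - 5*h^2*s + h^2 - 24*h*s - 5*h - 24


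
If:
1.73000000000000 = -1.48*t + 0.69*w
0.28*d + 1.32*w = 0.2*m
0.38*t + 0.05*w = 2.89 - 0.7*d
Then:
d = 4.76312741312741 - 0.324517374517375*w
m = 6.14567567567568*w + 6.66837837837838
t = 0.466216216216216*w - 1.16891891891892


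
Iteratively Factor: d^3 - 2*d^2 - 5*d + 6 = (d - 3)*(d^2 + d - 2) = (d - 3)*(d + 2)*(d - 1)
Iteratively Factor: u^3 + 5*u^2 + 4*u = (u + 1)*(u^2 + 4*u) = u*(u + 1)*(u + 4)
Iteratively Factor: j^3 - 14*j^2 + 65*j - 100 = (j - 5)*(j^2 - 9*j + 20) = (j - 5)^2*(j - 4)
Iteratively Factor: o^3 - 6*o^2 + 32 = (o - 4)*(o^2 - 2*o - 8) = (o - 4)*(o + 2)*(o - 4)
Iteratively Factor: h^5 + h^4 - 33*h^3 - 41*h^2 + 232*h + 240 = (h + 1)*(h^4 - 33*h^2 - 8*h + 240) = (h - 3)*(h + 1)*(h^3 + 3*h^2 - 24*h - 80) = (h - 3)*(h + 1)*(h + 4)*(h^2 - h - 20) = (h - 5)*(h - 3)*(h + 1)*(h + 4)*(h + 4)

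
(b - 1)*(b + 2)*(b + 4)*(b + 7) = b^4 + 12*b^3 + 37*b^2 + 6*b - 56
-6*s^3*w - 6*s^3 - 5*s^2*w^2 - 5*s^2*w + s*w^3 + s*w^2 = (-6*s + w)*(s + w)*(s*w + s)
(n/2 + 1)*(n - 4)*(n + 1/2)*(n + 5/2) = n^4/2 + n^3/2 - 51*n^2/8 - 53*n/4 - 5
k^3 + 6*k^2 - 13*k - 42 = (k - 3)*(k + 2)*(k + 7)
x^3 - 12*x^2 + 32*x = x*(x - 8)*(x - 4)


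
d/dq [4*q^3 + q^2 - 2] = 2*q*(6*q + 1)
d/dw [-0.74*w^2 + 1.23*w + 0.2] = 1.23 - 1.48*w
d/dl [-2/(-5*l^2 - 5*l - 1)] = 10*(-2*l - 1)/(5*l^2 + 5*l + 1)^2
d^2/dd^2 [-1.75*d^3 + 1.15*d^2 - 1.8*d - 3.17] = 2.3 - 10.5*d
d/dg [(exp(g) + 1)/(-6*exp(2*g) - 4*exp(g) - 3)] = (6*exp(2*g) + 12*exp(g) + 1)*exp(g)/(36*exp(4*g) + 48*exp(3*g) + 52*exp(2*g) + 24*exp(g) + 9)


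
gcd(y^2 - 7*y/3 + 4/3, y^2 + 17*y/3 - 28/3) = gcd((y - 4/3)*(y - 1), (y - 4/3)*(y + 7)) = y - 4/3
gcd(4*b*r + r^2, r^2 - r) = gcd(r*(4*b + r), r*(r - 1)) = r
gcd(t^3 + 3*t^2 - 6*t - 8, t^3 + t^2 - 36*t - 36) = t + 1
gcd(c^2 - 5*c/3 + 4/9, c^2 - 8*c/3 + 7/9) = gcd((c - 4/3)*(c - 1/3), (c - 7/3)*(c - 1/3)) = c - 1/3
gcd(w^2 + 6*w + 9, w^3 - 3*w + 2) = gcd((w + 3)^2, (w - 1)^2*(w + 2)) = 1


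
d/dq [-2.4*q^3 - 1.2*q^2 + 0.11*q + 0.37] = -7.2*q^2 - 2.4*q + 0.11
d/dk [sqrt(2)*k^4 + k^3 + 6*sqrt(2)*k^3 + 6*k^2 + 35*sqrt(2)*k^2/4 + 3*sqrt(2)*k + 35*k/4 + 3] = 4*sqrt(2)*k^3 + 3*k^2 + 18*sqrt(2)*k^2 + 12*k + 35*sqrt(2)*k/2 + 3*sqrt(2) + 35/4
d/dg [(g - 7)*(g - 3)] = 2*g - 10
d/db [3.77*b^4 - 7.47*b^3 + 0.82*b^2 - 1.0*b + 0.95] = 15.08*b^3 - 22.41*b^2 + 1.64*b - 1.0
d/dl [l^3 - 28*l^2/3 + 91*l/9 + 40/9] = 3*l^2 - 56*l/3 + 91/9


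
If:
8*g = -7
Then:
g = -7/8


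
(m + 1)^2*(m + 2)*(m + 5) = m^4 + 9*m^3 + 25*m^2 + 27*m + 10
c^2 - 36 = (c - 6)*(c + 6)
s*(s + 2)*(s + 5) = s^3 + 7*s^2 + 10*s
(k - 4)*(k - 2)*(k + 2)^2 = k^4 - 2*k^3 - 12*k^2 + 8*k + 32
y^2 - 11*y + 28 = (y - 7)*(y - 4)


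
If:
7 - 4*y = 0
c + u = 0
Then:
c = -u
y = 7/4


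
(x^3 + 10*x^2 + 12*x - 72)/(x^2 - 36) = (x^2 + 4*x - 12)/(x - 6)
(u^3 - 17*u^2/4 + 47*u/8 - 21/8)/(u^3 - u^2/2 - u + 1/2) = (8*u^2 - 26*u + 21)/(4*(2*u^2 + u - 1))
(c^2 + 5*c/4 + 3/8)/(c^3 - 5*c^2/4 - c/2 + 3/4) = (c + 1/2)/(c^2 - 2*c + 1)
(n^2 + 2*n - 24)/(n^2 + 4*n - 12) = (n - 4)/(n - 2)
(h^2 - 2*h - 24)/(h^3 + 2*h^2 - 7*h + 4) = (h - 6)/(h^2 - 2*h + 1)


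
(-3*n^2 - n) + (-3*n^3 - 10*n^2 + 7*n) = -3*n^3 - 13*n^2 + 6*n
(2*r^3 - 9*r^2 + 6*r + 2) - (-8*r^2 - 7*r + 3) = 2*r^3 - r^2 + 13*r - 1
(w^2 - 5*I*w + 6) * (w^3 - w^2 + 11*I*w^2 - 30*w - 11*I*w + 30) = w^5 - w^4 + 6*I*w^4 + 31*w^3 - 6*I*w^3 - 31*w^2 + 216*I*w^2 - 180*w - 216*I*w + 180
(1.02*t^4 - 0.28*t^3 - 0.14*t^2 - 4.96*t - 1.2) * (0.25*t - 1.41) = 0.255*t^5 - 1.5082*t^4 + 0.3598*t^3 - 1.0426*t^2 + 6.6936*t + 1.692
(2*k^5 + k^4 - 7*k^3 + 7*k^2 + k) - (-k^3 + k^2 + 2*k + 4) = 2*k^5 + k^4 - 6*k^3 + 6*k^2 - k - 4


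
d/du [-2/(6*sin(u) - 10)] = 3*cos(u)/(3*sin(u) - 5)^2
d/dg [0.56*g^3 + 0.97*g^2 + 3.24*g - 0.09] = 1.68*g^2 + 1.94*g + 3.24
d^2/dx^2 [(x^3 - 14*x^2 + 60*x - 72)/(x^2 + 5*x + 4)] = 2*(151*x^3 + 12*x^2 - 1752*x - 2936)/(x^6 + 15*x^5 + 87*x^4 + 245*x^3 + 348*x^2 + 240*x + 64)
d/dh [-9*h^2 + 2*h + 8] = 2 - 18*h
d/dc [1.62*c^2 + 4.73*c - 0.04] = 3.24*c + 4.73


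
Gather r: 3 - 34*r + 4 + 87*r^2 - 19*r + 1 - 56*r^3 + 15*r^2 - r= -56*r^3 + 102*r^2 - 54*r + 8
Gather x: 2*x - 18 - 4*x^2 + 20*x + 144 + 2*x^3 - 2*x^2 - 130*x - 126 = 2*x^3 - 6*x^2 - 108*x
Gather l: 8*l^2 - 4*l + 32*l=8*l^2 + 28*l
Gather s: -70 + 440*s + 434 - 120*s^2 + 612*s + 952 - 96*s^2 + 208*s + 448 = -216*s^2 + 1260*s + 1764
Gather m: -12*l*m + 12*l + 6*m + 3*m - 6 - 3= 12*l + m*(9 - 12*l) - 9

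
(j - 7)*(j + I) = j^2 - 7*j + I*j - 7*I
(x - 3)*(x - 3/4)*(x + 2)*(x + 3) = x^4 + 5*x^3/4 - 21*x^2/2 - 45*x/4 + 27/2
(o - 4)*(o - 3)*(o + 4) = o^3 - 3*o^2 - 16*o + 48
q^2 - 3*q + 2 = (q - 2)*(q - 1)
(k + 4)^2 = k^2 + 8*k + 16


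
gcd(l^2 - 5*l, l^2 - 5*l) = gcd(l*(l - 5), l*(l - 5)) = l^2 - 5*l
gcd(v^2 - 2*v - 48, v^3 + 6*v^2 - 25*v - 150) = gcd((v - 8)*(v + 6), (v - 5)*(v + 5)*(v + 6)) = v + 6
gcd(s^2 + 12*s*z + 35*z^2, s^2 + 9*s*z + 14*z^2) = s + 7*z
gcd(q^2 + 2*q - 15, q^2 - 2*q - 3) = q - 3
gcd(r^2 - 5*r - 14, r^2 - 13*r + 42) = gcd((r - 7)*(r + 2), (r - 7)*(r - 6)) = r - 7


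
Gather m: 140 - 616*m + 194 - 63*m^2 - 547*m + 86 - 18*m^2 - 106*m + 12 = -81*m^2 - 1269*m + 432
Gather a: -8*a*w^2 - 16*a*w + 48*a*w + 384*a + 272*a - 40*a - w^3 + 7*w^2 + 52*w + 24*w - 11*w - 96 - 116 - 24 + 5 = a*(-8*w^2 + 32*w + 616) - w^3 + 7*w^2 + 65*w - 231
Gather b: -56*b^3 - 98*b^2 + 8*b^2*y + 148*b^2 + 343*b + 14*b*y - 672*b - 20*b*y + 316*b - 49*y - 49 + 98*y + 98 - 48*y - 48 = -56*b^3 + b^2*(8*y + 50) + b*(-6*y - 13) + y + 1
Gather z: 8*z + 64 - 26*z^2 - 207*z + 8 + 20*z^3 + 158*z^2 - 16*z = 20*z^3 + 132*z^2 - 215*z + 72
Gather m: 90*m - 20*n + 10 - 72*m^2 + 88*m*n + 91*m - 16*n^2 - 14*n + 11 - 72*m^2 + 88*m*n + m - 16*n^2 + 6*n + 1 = -144*m^2 + m*(176*n + 182) - 32*n^2 - 28*n + 22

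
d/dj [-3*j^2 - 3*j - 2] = -6*j - 3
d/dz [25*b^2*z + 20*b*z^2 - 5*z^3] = 25*b^2 + 40*b*z - 15*z^2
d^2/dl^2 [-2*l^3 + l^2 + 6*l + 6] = 2 - 12*l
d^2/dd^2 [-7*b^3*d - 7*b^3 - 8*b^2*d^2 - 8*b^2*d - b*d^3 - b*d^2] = 2*b*(-8*b - 3*d - 1)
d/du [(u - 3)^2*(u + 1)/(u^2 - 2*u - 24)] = (u^4 - 4*u^3 - 65*u^2 + 222*u - 54)/(u^4 - 4*u^3 - 44*u^2 + 96*u + 576)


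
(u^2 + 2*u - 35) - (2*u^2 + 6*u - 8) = -u^2 - 4*u - 27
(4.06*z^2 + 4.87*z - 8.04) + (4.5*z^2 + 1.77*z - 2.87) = 8.56*z^2 + 6.64*z - 10.91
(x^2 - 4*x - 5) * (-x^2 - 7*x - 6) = -x^4 - 3*x^3 + 27*x^2 + 59*x + 30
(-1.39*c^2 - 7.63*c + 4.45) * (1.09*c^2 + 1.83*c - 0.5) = -1.5151*c^4 - 10.8604*c^3 - 8.4174*c^2 + 11.9585*c - 2.225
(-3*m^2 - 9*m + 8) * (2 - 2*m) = 6*m^3 + 12*m^2 - 34*m + 16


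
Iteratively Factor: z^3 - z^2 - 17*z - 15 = (z + 3)*(z^2 - 4*z - 5) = (z + 1)*(z + 3)*(z - 5)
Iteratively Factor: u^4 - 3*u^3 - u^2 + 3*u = (u + 1)*(u^3 - 4*u^2 + 3*u) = (u - 1)*(u + 1)*(u^2 - 3*u) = u*(u - 1)*(u + 1)*(u - 3)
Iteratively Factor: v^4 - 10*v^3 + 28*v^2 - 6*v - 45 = (v - 3)*(v^3 - 7*v^2 + 7*v + 15) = (v - 3)^2*(v^2 - 4*v - 5) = (v - 5)*(v - 3)^2*(v + 1)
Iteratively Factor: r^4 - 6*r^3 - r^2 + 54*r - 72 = (r + 3)*(r^3 - 9*r^2 + 26*r - 24) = (r - 2)*(r + 3)*(r^2 - 7*r + 12) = (r - 4)*(r - 2)*(r + 3)*(r - 3)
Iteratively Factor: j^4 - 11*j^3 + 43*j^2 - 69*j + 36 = (j - 4)*(j^3 - 7*j^2 + 15*j - 9) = (j - 4)*(j - 3)*(j^2 - 4*j + 3) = (j - 4)*(j - 3)*(j - 1)*(j - 3)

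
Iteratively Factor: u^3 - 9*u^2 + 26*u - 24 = (u - 4)*(u^2 - 5*u + 6) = (u - 4)*(u - 3)*(u - 2)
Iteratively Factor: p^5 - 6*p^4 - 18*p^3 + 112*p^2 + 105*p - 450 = (p - 5)*(p^4 - p^3 - 23*p^2 - 3*p + 90) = (p - 5)^2*(p^3 + 4*p^2 - 3*p - 18) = (p - 5)^2*(p + 3)*(p^2 + p - 6) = (p - 5)^2*(p - 2)*(p + 3)*(p + 3)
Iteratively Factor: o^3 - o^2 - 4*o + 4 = (o - 1)*(o^2 - 4) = (o - 2)*(o - 1)*(o + 2)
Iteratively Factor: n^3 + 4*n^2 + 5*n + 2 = (n + 1)*(n^2 + 3*n + 2) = (n + 1)^2*(n + 2)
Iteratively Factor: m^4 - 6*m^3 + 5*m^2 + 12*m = (m + 1)*(m^3 - 7*m^2 + 12*m) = (m - 3)*(m + 1)*(m^2 - 4*m) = (m - 4)*(m - 3)*(m + 1)*(m)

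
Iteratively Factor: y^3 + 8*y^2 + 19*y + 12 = (y + 3)*(y^2 + 5*y + 4) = (y + 3)*(y + 4)*(y + 1)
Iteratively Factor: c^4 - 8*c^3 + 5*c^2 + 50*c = (c + 2)*(c^3 - 10*c^2 + 25*c) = (c - 5)*(c + 2)*(c^2 - 5*c) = c*(c - 5)*(c + 2)*(c - 5)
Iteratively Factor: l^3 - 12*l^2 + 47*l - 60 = (l - 3)*(l^2 - 9*l + 20) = (l - 5)*(l - 3)*(l - 4)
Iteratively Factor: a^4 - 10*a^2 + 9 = (a + 1)*(a^3 - a^2 - 9*a + 9) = (a - 1)*(a + 1)*(a^2 - 9) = (a - 1)*(a + 1)*(a + 3)*(a - 3)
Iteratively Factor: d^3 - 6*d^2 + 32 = (d + 2)*(d^2 - 8*d + 16) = (d - 4)*(d + 2)*(d - 4)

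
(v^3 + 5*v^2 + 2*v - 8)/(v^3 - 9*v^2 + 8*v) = (v^2 + 6*v + 8)/(v*(v - 8))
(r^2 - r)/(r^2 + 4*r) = (r - 1)/(r + 4)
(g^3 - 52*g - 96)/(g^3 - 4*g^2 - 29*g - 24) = (g^2 + 8*g + 12)/(g^2 + 4*g + 3)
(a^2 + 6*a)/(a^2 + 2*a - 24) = a/(a - 4)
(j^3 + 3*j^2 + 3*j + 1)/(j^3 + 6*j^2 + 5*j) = (j^2 + 2*j + 1)/(j*(j + 5))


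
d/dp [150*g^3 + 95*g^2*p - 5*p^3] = 95*g^2 - 15*p^2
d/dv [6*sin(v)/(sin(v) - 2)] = -12*cos(v)/(sin(v) - 2)^2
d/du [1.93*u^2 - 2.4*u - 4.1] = 3.86*u - 2.4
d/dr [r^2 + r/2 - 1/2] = 2*r + 1/2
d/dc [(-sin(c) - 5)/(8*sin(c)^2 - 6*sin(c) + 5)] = (8*sin(c)^2 + 80*sin(c) - 35)*cos(c)/(8*sin(c)^2 - 6*sin(c) + 5)^2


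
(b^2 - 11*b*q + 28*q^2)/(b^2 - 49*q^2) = (b - 4*q)/(b + 7*q)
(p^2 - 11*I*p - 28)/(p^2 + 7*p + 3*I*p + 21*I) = (p^2 - 11*I*p - 28)/(p^2 + p*(7 + 3*I) + 21*I)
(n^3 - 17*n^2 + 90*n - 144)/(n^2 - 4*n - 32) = (n^2 - 9*n + 18)/(n + 4)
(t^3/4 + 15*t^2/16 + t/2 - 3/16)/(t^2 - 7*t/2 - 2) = (-4*t^3 - 15*t^2 - 8*t + 3)/(8*(-2*t^2 + 7*t + 4))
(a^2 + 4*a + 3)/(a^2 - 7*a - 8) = (a + 3)/(a - 8)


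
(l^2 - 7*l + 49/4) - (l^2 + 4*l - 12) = 97/4 - 11*l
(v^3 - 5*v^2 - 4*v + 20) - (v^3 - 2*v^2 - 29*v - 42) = -3*v^2 + 25*v + 62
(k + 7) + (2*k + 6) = 3*k + 13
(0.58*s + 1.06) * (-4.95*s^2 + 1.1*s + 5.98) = -2.871*s^3 - 4.609*s^2 + 4.6344*s + 6.3388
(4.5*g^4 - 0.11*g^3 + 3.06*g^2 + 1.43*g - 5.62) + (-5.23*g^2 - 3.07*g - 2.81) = 4.5*g^4 - 0.11*g^3 - 2.17*g^2 - 1.64*g - 8.43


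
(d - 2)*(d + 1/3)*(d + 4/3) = d^3 - d^2/3 - 26*d/9 - 8/9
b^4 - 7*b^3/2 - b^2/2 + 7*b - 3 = (b - 3)*(b - 1/2)*(b - sqrt(2))*(b + sqrt(2))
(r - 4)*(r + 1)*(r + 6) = r^3 + 3*r^2 - 22*r - 24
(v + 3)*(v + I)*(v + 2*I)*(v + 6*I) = v^4 + 3*v^3 + 9*I*v^3 - 20*v^2 + 27*I*v^2 - 60*v - 12*I*v - 36*I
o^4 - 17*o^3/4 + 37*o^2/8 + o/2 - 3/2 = (o - 2)^2*(o - 3/4)*(o + 1/2)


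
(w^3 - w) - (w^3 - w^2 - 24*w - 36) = w^2 + 23*w + 36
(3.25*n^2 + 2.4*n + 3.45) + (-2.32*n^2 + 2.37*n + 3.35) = 0.93*n^2 + 4.77*n + 6.8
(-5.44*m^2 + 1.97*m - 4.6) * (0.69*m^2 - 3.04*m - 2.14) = -3.7536*m^4 + 17.8969*m^3 + 2.4788*m^2 + 9.7682*m + 9.844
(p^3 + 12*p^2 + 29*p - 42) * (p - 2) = p^4 + 10*p^3 + 5*p^2 - 100*p + 84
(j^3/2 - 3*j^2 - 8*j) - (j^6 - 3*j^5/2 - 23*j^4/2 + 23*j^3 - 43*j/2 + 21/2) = -j^6 + 3*j^5/2 + 23*j^4/2 - 45*j^3/2 - 3*j^2 + 27*j/2 - 21/2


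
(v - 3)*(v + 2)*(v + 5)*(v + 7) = v^4 + 11*v^3 + 17*v^2 - 107*v - 210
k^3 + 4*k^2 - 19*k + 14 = (k - 2)*(k - 1)*(k + 7)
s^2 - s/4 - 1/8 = (s - 1/2)*(s + 1/4)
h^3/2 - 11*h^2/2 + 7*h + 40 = (h/2 + 1)*(h - 8)*(h - 5)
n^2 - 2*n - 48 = (n - 8)*(n + 6)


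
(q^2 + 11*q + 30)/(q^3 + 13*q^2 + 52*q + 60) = 1/(q + 2)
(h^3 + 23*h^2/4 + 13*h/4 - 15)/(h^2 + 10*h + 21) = (h^2 + 11*h/4 - 5)/(h + 7)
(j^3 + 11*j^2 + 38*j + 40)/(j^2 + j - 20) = (j^2 + 6*j + 8)/(j - 4)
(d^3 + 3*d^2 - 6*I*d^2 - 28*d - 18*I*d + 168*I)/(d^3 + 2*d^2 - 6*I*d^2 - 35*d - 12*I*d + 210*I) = (d - 4)/(d - 5)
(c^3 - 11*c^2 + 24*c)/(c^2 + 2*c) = (c^2 - 11*c + 24)/(c + 2)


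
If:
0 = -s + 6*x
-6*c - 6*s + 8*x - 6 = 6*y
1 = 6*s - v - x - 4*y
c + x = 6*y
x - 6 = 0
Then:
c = -180/7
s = 36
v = 1555/7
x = 6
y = -23/7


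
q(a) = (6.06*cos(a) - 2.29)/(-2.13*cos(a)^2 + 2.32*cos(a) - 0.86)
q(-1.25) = 1.11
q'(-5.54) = 0.60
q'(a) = (-4.26*sin(a)*cos(a) + 2.32*sin(a))*(6.06*cos(a) - 2.29)/(-2.13*cos(a)^2 + 2.32*cos(a) - 0.86)^2 - 6.06*sin(a)/(-2.13*cos(a)^2 + 2.32*cos(a) - 0.86) = (-12.9078*cos(a)^2 + 9.7554*cos(a) - 0.1012)*sin(a)/(4.5369*cos(a)^4 - 9.8832*cos(a)^3 + 9.046*cos(a)^2 - 3.9904*cos(a) + 0.7396)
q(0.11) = -5.67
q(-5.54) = -7.09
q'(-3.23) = -0.07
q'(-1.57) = 0.13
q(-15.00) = 1.79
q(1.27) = 1.38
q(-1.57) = 2.66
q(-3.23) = 1.58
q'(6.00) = 2.07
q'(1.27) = 12.23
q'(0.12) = -0.87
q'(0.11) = -0.80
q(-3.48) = 1.62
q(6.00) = -5.92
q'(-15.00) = 0.66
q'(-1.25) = -13.87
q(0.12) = -5.68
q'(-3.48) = -0.28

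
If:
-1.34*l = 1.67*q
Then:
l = -1.24626865671642*q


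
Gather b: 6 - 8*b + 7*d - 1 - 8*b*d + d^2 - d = b*(-8*d - 8) + d^2 + 6*d + 5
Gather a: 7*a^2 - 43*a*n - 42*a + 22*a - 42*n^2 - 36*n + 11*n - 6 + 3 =7*a^2 + a*(-43*n - 20) - 42*n^2 - 25*n - 3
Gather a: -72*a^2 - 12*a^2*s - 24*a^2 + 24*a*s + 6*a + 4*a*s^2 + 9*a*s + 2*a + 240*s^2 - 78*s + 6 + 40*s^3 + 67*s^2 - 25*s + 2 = a^2*(-12*s - 96) + a*(4*s^2 + 33*s + 8) + 40*s^3 + 307*s^2 - 103*s + 8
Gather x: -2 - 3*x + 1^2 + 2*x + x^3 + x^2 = x^3 + x^2 - x - 1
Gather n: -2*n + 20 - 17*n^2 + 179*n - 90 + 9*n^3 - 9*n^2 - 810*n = 9*n^3 - 26*n^2 - 633*n - 70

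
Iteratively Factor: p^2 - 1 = (p + 1)*(p - 1)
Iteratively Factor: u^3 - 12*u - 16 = (u + 2)*(u^2 - 2*u - 8) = (u - 4)*(u + 2)*(u + 2)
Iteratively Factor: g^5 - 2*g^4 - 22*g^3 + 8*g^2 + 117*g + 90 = (g + 1)*(g^4 - 3*g^3 - 19*g^2 + 27*g + 90) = (g - 5)*(g + 1)*(g^3 + 2*g^2 - 9*g - 18) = (g - 5)*(g + 1)*(g + 2)*(g^2 - 9) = (g - 5)*(g + 1)*(g + 2)*(g + 3)*(g - 3)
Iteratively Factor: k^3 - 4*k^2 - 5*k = (k - 5)*(k^2 + k) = (k - 5)*(k + 1)*(k)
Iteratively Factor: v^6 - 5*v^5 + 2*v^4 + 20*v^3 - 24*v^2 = (v - 2)*(v^5 - 3*v^4 - 4*v^3 + 12*v^2) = (v - 2)*(v + 2)*(v^4 - 5*v^3 + 6*v^2) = v*(v - 2)*(v + 2)*(v^3 - 5*v^2 + 6*v) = v^2*(v - 2)*(v + 2)*(v^2 - 5*v + 6) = v^2*(v - 2)^2*(v + 2)*(v - 3)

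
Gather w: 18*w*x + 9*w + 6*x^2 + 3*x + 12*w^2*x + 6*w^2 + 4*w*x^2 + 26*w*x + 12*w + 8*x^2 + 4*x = w^2*(12*x + 6) + w*(4*x^2 + 44*x + 21) + 14*x^2 + 7*x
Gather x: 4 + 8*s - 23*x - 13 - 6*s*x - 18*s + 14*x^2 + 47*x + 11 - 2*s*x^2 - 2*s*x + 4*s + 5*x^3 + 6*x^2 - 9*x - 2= -6*s + 5*x^3 + x^2*(20 - 2*s) + x*(15 - 8*s)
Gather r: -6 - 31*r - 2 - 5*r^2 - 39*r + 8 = -5*r^2 - 70*r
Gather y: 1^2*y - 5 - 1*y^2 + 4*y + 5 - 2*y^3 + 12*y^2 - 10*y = -2*y^3 + 11*y^2 - 5*y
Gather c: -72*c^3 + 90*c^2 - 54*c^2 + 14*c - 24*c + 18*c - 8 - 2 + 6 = -72*c^3 + 36*c^2 + 8*c - 4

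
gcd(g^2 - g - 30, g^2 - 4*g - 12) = g - 6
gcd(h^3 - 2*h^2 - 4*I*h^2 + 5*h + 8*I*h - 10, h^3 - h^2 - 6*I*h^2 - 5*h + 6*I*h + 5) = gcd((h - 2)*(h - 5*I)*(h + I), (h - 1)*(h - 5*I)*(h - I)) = h - 5*I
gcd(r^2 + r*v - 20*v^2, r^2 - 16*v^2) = r - 4*v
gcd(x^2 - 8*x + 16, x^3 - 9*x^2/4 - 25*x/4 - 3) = x - 4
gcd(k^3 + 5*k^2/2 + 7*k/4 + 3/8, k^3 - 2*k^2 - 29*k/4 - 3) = k^2 + 2*k + 3/4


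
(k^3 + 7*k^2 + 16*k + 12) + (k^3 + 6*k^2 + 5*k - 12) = 2*k^3 + 13*k^2 + 21*k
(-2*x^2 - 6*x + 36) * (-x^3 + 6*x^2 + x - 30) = 2*x^5 - 6*x^4 - 74*x^3 + 270*x^2 + 216*x - 1080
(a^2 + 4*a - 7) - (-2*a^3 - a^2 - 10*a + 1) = 2*a^3 + 2*a^2 + 14*a - 8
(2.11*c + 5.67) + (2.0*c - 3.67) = 4.11*c + 2.0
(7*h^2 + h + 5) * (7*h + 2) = 49*h^3 + 21*h^2 + 37*h + 10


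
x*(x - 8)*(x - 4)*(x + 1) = x^4 - 11*x^3 + 20*x^2 + 32*x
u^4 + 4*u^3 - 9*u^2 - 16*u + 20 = (u - 2)*(u - 1)*(u + 2)*(u + 5)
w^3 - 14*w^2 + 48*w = w*(w - 8)*(w - 6)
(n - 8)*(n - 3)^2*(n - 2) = n^4 - 16*n^3 + 85*n^2 - 186*n + 144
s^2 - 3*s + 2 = (s - 2)*(s - 1)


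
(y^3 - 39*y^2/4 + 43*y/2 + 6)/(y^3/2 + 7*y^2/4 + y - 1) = (4*y^3 - 39*y^2 + 86*y + 24)/(2*y^3 + 7*y^2 + 4*y - 4)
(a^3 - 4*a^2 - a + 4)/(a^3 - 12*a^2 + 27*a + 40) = (a^2 - 5*a + 4)/(a^2 - 13*a + 40)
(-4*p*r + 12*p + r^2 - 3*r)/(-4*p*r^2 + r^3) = (r - 3)/r^2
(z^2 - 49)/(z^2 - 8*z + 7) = (z + 7)/(z - 1)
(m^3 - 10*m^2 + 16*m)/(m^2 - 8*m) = m - 2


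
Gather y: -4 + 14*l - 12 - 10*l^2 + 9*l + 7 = -10*l^2 + 23*l - 9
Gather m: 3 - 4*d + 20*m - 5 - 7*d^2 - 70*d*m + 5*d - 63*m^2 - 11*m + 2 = -7*d^2 + d - 63*m^2 + m*(9 - 70*d)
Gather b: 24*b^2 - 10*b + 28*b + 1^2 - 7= 24*b^2 + 18*b - 6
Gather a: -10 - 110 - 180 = -300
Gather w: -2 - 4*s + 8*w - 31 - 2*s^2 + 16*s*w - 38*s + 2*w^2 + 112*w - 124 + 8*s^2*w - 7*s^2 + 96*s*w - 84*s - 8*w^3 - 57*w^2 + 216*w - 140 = -9*s^2 - 126*s - 8*w^3 - 55*w^2 + w*(8*s^2 + 112*s + 336) - 297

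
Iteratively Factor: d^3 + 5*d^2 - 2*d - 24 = (d - 2)*(d^2 + 7*d + 12) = (d - 2)*(d + 3)*(d + 4)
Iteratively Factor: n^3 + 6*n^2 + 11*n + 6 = (n + 1)*(n^2 + 5*n + 6) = (n + 1)*(n + 3)*(n + 2)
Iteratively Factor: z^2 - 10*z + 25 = (z - 5)*(z - 5)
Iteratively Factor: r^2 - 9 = (r + 3)*(r - 3)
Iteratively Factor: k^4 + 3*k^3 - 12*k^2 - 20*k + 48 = (k + 3)*(k^3 - 12*k + 16) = (k - 2)*(k + 3)*(k^2 + 2*k - 8) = (k - 2)^2*(k + 3)*(k + 4)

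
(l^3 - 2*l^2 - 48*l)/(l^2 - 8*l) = l + 6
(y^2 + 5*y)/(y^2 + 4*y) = (y + 5)/(y + 4)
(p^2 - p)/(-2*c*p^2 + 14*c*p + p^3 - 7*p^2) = (1 - p)/(2*c*p - 14*c - p^2 + 7*p)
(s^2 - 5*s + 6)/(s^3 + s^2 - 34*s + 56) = (s - 3)/(s^2 + 3*s - 28)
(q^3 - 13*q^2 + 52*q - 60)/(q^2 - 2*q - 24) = (q^2 - 7*q + 10)/(q + 4)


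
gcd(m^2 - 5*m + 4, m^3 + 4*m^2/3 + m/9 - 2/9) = 1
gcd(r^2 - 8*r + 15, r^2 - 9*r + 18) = r - 3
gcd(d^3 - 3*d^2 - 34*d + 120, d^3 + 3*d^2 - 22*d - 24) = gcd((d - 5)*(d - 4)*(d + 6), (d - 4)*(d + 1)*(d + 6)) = d^2 + 2*d - 24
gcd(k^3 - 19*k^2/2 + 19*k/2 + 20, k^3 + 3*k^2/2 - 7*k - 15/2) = k^2 - 3*k/2 - 5/2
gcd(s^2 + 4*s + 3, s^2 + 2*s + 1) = s + 1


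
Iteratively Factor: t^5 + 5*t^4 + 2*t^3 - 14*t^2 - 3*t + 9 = (t - 1)*(t^4 + 6*t^3 + 8*t^2 - 6*t - 9) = (t - 1)*(t + 3)*(t^3 + 3*t^2 - t - 3) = (t - 1)^2*(t + 3)*(t^2 + 4*t + 3) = (t - 1)^2*(t + 3)^2*(t + 1)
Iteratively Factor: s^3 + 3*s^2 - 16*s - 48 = (s + 4)*(s^2 - s - 12) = (s - 4)*(s + 4)*(s + 3)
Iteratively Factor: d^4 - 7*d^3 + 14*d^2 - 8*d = (d - 1)*(d^3 - 6*d^2 + 8*d) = (d - 4)*(d - 1)*(d^2 - 2*d) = (d - 4)*(d - 2)*(d - 1)*(d)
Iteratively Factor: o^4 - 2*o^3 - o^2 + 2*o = (o)*(o^3 - 2*o^2 - o + 2) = o*(o - 2)*(o^2 - 1) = o*(o - 2)*(o - 1)*(o + 1)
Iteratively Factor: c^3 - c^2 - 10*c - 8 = (c + 1)*(c^2 - 2*c - 8) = (c + 1)*(c + 2)*(c - 4)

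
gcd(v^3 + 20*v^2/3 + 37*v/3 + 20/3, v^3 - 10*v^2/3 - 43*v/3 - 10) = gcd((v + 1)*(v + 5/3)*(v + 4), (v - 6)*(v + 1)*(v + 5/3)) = v^2 + 8*v/3 + 5/3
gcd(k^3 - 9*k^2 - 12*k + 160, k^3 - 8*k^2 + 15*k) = k - 5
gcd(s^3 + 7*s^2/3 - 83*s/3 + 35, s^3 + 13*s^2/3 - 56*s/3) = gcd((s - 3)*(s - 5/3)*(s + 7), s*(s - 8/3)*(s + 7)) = s + 7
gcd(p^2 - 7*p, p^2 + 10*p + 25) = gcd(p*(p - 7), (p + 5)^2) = 1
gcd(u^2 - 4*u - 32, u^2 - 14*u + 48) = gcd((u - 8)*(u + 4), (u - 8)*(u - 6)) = u - 8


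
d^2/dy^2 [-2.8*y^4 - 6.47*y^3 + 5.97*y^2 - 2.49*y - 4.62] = -33.6*y^2 - 38.82*y + 11.94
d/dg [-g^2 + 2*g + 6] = 2 - 2*g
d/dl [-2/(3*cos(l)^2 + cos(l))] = -(2*sin(l)/cos(l)^2 + 12*tan(l))/(3*cos(l) + 1)^2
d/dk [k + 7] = 1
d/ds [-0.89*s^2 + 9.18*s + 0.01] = 9.18 - 1.78*s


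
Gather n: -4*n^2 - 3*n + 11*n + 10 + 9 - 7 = -4*n^2 + 8*n + 12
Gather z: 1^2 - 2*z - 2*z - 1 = -4*z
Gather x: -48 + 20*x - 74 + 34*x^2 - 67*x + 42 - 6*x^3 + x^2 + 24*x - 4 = -6*x^3 + 35*x^2 - 23*x - 84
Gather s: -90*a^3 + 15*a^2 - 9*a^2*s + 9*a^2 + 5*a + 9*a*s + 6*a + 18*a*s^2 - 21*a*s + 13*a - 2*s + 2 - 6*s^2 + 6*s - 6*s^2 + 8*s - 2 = -90*a^3 + 24*a^2 + 24*a + s^2*(18*a - 12) + s*(-9*a^2 - 12*a + 12)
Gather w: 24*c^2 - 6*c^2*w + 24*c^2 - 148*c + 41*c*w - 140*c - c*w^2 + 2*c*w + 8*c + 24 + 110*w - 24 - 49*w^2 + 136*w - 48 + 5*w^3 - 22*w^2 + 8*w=48*c^2 - 280*c + 5*w^3 + w^2*(-c - 71) + w*(-6*c^2 + 43*c + 254) - 48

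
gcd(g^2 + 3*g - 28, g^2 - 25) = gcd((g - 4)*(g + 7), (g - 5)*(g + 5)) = 1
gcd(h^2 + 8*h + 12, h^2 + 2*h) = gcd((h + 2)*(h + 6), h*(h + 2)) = h + 2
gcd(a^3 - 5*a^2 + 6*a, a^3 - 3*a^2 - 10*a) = a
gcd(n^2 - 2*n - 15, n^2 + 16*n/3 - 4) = 1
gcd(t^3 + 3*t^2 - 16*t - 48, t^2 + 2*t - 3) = t + 3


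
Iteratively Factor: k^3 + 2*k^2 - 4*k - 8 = (k + 2)*(k^2 - 4) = (k - 2)*(k + 2)*(k + 2)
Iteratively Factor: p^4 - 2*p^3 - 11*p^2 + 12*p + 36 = (p - 3)*(p^3 + p^2 - 8*p - 12) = (p - 3)*(p + 2)*(p^2 - p - 6) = (p - 3)*(p + 2)^2*(p - 3)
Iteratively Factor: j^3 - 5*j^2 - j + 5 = (j - 1)*(j^2 - 4*j - 5) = (j - 5)*(j - 1)*(j + 1)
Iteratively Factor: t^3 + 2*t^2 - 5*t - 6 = (t + 3)*(t^2 - t - 2) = (t - 2)*(t + 3)*(t + 1)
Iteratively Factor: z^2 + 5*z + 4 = (z + 1)*(z + 4)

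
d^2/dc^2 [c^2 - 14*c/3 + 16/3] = 2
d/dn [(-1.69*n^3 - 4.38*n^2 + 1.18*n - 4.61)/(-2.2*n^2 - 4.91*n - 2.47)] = (3.718*n^4 + 16.5958*n^3 + 36.6247*n^2 + 1.3532*n - 25.5497)/(4.84*n^4 + 21.604*n^3 + 34.9761*n^2 + 24.2554*n + 6.1009)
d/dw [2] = 0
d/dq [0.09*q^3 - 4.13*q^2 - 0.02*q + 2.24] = 0.27*q^2 - 8.26*q - 0.02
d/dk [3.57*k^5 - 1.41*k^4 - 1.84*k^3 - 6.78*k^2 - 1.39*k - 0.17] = 17.85*k^4 - 5.64*k^3 - 5.52*k^2 - 13.56*k - 1.39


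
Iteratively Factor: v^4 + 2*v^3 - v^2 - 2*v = (v)*(v^3 + 2*v^2 - v - 2) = v*(v + 1)*(v^2 + v - 2) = v*(v + 1)*(v + 2)*(v - 1)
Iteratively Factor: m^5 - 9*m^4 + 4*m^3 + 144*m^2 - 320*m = (m)*(m^4 - 9*m^3 + 4*m^2 + 144*m - 320) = m*(m - 4)*(m^3 - 5*m^2 - 16*m + 80) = m*(m - 4)^2*(m^2 - m - 20) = m*(m - 4)^2*(m + 4)*(m - 5)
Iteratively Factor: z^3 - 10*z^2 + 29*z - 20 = (z - 4)*(z^2 - 6*z + 5) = (z - 5)*(z - 4)*(z - 1)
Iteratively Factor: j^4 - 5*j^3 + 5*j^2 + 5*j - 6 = (j + 1)*(j^3 - 6*j^2 + 11*j - 6) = (j - 3)*(j + 1)*(j^2 - 3*j + 2) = (j - 3)*(j - 1)*(j + 1)*(j - 2)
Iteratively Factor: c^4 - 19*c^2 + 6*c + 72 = (c - 3)*(c^3 + 3*c^2 - 10*c - 24) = (c - 3)*(c + 4)*(c^2 - c - 6) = (c - 3)*(c + 2)*(c + 4)*(c - 3)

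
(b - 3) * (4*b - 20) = 4*b^2 - 32*b + 60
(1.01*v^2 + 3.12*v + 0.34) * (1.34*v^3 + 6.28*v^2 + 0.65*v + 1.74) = 1.3534*v^5 + 10.5236*v^4 + 20.7057*v^3 + 5.9206*v^2 + 5.6498*v + 0.5916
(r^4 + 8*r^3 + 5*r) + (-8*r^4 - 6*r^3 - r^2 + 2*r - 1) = -7*r^4 + 2*r^3 - r^2 + 7*r - 1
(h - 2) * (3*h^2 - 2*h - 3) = 3*h^3 - 8*h^2 + h + 6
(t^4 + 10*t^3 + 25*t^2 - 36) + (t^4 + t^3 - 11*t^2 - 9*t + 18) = 2*t^4 + 11*t^3 + 14*t^2 - 9*t - 18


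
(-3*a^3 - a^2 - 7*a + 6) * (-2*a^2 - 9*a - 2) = 6*a^5 + 29*a^4 + 29*a^3 + 53*a^2 - 40*a - 12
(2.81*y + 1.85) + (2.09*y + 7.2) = 4.9*y + 9.05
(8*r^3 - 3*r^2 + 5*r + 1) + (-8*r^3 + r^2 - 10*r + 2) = -2*r^2 - 5*r + 3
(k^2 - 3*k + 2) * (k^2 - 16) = k^4 - 3*k^3 - 14*k^2 + 48*k - 32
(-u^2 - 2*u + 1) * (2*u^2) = -2*u^4 - 4*u^3 + 2*u^2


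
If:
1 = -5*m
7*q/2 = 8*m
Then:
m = -1/5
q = -16/35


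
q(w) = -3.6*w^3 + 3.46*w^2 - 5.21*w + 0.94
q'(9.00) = -817.73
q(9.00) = -2390.09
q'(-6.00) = -435.53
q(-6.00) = 934.36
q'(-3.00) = -123.17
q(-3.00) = 144.91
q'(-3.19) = -137.19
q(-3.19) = 169.63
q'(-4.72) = -278.48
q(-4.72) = 481.17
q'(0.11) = -4.58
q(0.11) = 0.40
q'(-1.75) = -50.40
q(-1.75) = 39.95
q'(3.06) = -85.16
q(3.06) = -85.75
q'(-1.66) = -46.46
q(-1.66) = 35.59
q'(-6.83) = -556.28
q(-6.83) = 1344.93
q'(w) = -10.8*w^2 + 6.92*w - 5.21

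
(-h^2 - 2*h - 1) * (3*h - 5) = -3*h^3 - h^2 + 7*h + 5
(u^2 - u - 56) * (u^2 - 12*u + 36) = u^4 - 13*u^3 - 8*u^2 + 636*u - 2016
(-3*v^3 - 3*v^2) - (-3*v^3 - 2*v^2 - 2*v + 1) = -v^2 + 2*v - 1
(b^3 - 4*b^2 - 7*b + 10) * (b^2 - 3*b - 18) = b^5 - 7*b^4 - 13*b^3 + 103*b^2 + 96*b - 180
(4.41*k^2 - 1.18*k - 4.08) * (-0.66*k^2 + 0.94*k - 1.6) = -2.9106*k^4 + 4.9242*k^3 - 5.4724*k^2 - 1.9472*k + 6.528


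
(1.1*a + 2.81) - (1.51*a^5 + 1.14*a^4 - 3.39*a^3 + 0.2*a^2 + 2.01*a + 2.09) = -1.51*a^5 - 1.14*a^4 + 3.39*a^3 - 0.2*a^2 - 0.91*a + 0.72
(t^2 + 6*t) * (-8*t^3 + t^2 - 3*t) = -8*t^5 - 47*t^4 + 3*t^3 - 18*t^2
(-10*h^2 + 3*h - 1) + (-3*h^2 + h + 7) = -13*h^2 + 4*h + 6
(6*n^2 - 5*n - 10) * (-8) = -48*n^2 + 40*n + 80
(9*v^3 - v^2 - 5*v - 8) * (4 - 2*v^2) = -18*v^5 + 2*v^4 + 46*v^3 + 12*v^2 - 20*v - 32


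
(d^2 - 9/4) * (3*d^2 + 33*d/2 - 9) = 3*d^4 + 33*d^3/2 - 63*d^2/4 - 297*d/8 + 81/4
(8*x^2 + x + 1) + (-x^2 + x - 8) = 7*x^2 + 2*x - 7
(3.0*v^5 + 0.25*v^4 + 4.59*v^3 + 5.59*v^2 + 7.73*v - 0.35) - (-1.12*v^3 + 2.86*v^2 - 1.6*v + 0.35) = 3.0*v^5 + 0.25*v^4 + 5.71*v^3 + 2.73*v^2 + 9.33*v - 0.7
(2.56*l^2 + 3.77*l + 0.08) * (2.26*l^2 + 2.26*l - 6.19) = 5.7856*l^4 + 14.3058*l^3 - 7.1454*l^2 - 23.1555*l - 0.4952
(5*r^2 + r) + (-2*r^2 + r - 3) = 3*r^2 + 2*r - 3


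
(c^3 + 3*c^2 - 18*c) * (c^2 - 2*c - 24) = c^5 + c^4 - 48*c^3 - 36*c^2 + 432*c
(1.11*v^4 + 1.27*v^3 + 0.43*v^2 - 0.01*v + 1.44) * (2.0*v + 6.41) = 2.22*v^5 + 9.6551*v^4 + 9.0007*v^3 + 2.7363*v^2 + 2.8159*v + 9.2304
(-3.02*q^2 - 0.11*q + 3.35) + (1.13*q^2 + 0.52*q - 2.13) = -1.89*q^2 + 0.41*q + 1.22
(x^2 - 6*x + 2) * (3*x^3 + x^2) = 3*x^5 - 17*x^4 + 2*x^2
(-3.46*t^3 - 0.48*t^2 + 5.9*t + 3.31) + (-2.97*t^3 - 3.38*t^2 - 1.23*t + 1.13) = -6.43*t^3 - 3.86*t^2 + 4.67*t + 4.44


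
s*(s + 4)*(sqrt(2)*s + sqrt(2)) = sqrt(2)*s^3 + 5*sqrt(2)*s^2 + 4*sqrt(2)*s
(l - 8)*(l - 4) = l^2 - 12*l + 32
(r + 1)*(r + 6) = r^2 + 7*r + 6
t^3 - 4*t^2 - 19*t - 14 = (t - 7)*(t + 1)*(t + 2)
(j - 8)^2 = j^2 - 16*j + 64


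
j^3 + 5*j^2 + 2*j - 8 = (j - 1)*(j + 2)*(j + 4)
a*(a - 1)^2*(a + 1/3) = a^4 - 5*a^3/3 + a^2/3 + a/3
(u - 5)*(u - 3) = u^2 - 8*u + 15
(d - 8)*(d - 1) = d^2 - 9*d + 8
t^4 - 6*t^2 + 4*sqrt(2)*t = t*(t - sqrt(2))^2*(t + 2*sqrt(2))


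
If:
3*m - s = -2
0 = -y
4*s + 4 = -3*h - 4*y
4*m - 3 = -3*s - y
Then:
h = -40/13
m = -3/13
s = 17/13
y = 0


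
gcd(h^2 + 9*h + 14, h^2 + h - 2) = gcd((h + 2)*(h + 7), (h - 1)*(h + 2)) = h + 2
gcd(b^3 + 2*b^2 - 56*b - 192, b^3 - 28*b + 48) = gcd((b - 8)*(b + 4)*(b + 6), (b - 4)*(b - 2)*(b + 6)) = b + 6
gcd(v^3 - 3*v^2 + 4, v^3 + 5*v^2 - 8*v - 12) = v^2 - v - 2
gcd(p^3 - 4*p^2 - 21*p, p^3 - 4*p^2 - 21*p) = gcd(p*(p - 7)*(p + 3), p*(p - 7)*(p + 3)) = p^3 - 4*p^2 - 21*p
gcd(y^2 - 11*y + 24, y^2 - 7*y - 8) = y - 8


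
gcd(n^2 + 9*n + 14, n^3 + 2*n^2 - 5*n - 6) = 1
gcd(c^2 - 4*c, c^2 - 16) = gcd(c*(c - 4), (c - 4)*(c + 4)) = c - 4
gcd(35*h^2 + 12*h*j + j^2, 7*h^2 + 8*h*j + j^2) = 7*h + j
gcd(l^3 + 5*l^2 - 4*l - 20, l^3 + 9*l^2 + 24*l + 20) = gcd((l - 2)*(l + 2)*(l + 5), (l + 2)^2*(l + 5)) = l^2 + 7*l + 10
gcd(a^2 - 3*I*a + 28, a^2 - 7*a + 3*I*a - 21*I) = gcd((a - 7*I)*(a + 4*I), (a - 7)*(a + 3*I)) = 1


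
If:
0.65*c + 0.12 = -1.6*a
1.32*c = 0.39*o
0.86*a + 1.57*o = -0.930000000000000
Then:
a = -0.00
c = -0.17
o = -0.59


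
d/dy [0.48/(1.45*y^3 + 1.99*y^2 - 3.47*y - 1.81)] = (-2.088*y^2 - 1.9104*y + 1.6656)/(1.45*y^3 + 1.99*y^2 - 3.47*y - 1.81)^2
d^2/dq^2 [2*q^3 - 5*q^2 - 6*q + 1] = 12*q - 10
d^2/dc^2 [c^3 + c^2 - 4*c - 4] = 6*c + 2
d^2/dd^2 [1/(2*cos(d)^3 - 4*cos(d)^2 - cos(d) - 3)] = ((cos(d) - 16*cos(2*d) + 9*cos(3*d))*(-2*cos(d)^3 + 4*cos(d)^2 + cos(d) + 3)/2 - 2*(-6*cos(d)^2 + 8*cos(d) + 1)^2*sin(d)^2)/(-2*cos(d)^3 + 4*cos(d)^2 + cos(d) + 3)^3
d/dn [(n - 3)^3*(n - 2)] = (n - 3)^2*(4*n - 9)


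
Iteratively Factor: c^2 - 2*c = (c - 2)*(c)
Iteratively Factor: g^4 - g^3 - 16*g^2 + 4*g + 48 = (g + 3)*(g^3 - 4*g^2 - 4*g + 16) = (g - 4)*(g + 3)*(g^2 - 4) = (g - 4)*(g - 2)*(g + 3)*(g + 2)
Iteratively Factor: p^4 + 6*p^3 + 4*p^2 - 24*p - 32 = (p + 2)*(p^3 + 4*p^2 - 4*p - 16) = (p + 2)*(p + 4)*(p^2 - 4) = (p - 2)*(p + 2)*(p + 4)*(p + 2)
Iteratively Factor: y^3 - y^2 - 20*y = (y)*(y^2 - y - 20) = y*(y + 4)*(y - 5)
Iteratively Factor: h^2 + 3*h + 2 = (h + 2)*(h + 1)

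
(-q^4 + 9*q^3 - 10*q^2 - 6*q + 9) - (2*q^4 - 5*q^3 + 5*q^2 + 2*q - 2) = -3*q^4 + 14*q^3 - 15*q^2 - 8*q + 11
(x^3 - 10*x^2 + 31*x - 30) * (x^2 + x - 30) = x^5 - 9*x^4 - 9*x^3 + 301*x^2 - 960*x + 900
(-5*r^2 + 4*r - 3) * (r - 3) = -5*r^3 + 19*r^2 - 15*r + 9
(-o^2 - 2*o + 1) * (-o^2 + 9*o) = o^4 - 7*o^3 - 19*o^2 + 9*o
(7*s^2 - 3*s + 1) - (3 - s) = 7*s^2 - 2*s - 2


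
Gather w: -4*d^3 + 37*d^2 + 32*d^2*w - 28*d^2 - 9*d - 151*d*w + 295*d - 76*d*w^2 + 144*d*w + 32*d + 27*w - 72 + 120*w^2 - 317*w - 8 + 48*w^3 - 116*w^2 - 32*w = -4*d^3 + 9*d^2 + 318*d + 48*w^3 + w^2*(4 - 76*d) + w*(32*d^2 - 7*d - 322) - 80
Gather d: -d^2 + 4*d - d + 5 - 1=-d^2 + 3*d + 4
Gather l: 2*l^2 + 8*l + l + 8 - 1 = 2*l^2 + 9*l + 7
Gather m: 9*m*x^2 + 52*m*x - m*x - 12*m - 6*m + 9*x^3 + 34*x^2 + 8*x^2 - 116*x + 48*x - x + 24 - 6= m*(9*x^2 + 51*x - 18) + 9*x^3 + 42*x^2 - 69*x + 18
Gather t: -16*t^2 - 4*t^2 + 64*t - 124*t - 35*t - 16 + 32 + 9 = -20*t^2 - 95*t + 25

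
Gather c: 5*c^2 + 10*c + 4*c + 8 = 5*c^2 + 14*c + 8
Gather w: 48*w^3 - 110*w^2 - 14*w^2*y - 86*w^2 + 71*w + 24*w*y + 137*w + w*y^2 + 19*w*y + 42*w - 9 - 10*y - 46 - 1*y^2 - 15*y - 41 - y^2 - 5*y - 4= 48*w^3 + w^2*(-14*y - 196) + w*(y^2 + 43*y + 250) - 2*y^2 - 30*y - 100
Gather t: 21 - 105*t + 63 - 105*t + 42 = 126 - 210*t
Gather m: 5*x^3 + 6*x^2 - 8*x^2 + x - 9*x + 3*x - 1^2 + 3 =5*x^3 - 2*x^2 - 5*x + 2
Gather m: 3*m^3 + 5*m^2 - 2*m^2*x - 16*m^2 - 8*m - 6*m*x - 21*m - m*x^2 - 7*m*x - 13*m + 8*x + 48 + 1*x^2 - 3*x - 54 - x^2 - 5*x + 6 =3*m^3 + m^2*(-2*x - 11) + m*(-x^2 - 13*x - 42)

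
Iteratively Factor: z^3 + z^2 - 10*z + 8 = (z - 1)*(z^2 + 2*z - 8) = (z - 2)*(z - 1)*(z + 4)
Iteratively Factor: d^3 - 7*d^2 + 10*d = (d - 2)*(d^2 - 5*d) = (d - 5)*(d - 2)*(d)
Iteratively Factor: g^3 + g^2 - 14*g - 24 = (g + 3)*(g^2 - 2*g - 8) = (g - 4)*(g + 3)*(g + 2)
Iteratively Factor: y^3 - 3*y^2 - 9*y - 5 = (y + 1)*(y^2 - 4*y - 5) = (y - 5)*(y + 1)*(y + 1)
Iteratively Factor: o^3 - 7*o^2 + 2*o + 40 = (o - 5)*(o^2 - 2*o - 8) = (o - 5)*(o + 2)*(o - 4)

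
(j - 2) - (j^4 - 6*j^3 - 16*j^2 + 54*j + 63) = -j^4 + 6*j^3 + 16*j^2 - 53*j - 65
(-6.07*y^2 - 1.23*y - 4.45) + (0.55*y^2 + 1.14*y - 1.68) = -5.52*y^2 - 0.0900000000000001*y - 6.13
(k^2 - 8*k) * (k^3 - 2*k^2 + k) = k^5 - 10*k^4 + 17*k^3 - 8*k^2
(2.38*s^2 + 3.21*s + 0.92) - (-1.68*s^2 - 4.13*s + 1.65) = 4.06*s^2 + 7.34*s - 0.73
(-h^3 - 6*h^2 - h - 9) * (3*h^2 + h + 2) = -3*h^5 - 19*h^4 - 11*h^3 - 40*h^2 - 11*h - 18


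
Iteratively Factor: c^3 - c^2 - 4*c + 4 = (c - 1)*(c^2 - 4) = (c - 2)*(c - 1)*(c + 2)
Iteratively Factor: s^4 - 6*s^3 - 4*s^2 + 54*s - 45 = (s - 1)*(s^3 - 5*s^2 - 9*s + 45) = (s - 1)*(s + 3)*(s^2 - 8*s + 15) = (s - 3)*(s - 1)*(s + 3)*(s - 5)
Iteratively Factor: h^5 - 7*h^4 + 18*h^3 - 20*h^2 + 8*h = (h - 2)*(h^4 - 5*h^3 + 8*h^2 - 4*h) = h*(h - 2)*(h^3 - 5*h^2 + 8*h - 4) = h*(h - 2)*(h - 1)*(h^2 - 4*h + 4) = h*(h - 2)^2*(h - 1)*(h - 2)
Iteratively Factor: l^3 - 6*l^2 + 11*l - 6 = (l - 1)*(l^2 - 5*l + 6) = (l - 2)*(l - 1)*(l - 3)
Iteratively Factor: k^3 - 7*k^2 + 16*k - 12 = (k - 3)*(k^2 - 4*k + 4) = (k - 3)*(k - 2)*(k - 2)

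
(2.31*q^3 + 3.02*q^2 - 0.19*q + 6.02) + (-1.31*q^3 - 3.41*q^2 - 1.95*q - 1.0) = 1.0*q^3 - 0.39*q^2 - 2.14*q + 5.02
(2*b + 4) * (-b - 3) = -2*b^2 - 10*b - 12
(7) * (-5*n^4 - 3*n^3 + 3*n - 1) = -35*n^4 - 21*n^3 + 21*n - 7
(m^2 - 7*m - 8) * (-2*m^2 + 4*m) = -2*m^4 + 18*m^3 - 12*m^2 - 32*m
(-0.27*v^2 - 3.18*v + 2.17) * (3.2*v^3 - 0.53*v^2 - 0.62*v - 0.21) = -0.864*v^5 - 10.0329*v^4 + 8.7968*v^3 + 0.8782*v^2 - 0.6776*v - 0.4557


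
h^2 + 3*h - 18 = (h - 3)*(h + 6)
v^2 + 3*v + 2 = (v + 1)*(v + 2)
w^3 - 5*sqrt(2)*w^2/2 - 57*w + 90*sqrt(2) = (w - 6*sqrt(2))*(w - 3*sqrt(2)/2)*(w + 5*sqrt(2))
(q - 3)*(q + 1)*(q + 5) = q^3 + 3*q^2 - 13*q - 15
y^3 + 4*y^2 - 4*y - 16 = (y - 2)*(y + 2)*(y + 4)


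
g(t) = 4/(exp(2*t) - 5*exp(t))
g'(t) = 4*(-2*exp(2*t) + 5*exp(t))/(exp(2*t) - 5*exp(t))^2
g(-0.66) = -1.73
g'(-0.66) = 1.53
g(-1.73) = -4.68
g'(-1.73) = 4.51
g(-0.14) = -1.11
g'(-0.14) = 0.88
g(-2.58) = -10.72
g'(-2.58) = 10.56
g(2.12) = 0.14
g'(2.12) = -0.50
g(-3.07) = -17.40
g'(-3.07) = 17.23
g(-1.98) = -5.96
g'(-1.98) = 5.79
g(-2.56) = -10.51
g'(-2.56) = 10.35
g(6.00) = 0.00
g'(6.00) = 0.00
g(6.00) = 0.00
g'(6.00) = 0.00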